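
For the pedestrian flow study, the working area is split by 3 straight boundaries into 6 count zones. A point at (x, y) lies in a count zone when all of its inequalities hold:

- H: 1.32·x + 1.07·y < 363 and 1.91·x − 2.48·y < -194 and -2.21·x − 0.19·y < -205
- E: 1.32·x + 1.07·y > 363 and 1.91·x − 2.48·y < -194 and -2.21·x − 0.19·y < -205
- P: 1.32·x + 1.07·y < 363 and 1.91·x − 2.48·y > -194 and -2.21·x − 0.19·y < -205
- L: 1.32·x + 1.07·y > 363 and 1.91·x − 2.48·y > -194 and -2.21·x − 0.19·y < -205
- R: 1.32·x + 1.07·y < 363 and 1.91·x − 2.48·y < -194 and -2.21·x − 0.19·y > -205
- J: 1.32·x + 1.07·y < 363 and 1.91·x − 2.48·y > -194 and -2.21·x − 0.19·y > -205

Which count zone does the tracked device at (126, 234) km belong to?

E

1.32·126 + 1.07·234 = 416.700, which is > 363
1.91·126 − 2.48·234 = -339.660, which is < -194
-2.21·126 − 0.19·234 = -322.920, which is < -205
This sign pattern matches E.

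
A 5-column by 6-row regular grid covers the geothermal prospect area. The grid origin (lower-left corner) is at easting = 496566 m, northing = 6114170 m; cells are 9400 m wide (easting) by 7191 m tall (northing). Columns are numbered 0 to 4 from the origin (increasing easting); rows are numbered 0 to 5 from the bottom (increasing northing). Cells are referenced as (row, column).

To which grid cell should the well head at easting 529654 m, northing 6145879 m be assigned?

Column index: ⌊(529654 − 496566) / 9400⌋ = ⌊3.520⌋ = 3
Row offset from origin: ⌊(6145879 − 6114170) / 7191⌋ = ⌊4.410⌋ = 4 → row 4

(4, 3)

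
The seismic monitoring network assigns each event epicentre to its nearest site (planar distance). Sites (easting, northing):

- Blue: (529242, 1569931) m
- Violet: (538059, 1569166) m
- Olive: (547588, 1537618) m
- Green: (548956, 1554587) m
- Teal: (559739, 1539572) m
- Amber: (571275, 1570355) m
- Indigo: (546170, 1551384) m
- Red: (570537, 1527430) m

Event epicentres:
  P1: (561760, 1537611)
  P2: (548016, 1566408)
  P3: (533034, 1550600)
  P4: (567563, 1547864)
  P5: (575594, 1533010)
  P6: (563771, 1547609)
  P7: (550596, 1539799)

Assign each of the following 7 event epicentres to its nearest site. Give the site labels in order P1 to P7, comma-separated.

Teal, Violet, Indigo, Teal, Red, Teal, Olive

P1 → Teal (d²=7929962.00)
P2 → Violet (d²=106748413.00)
P3 → Indigo (d²=173169152.00)
P4 → Teal (d²=129972240.00)
P5 → Red (d²=56709649.00)
P6 → Teal (d²=80850393.00)
P7 → Olive (d²=13804825.00)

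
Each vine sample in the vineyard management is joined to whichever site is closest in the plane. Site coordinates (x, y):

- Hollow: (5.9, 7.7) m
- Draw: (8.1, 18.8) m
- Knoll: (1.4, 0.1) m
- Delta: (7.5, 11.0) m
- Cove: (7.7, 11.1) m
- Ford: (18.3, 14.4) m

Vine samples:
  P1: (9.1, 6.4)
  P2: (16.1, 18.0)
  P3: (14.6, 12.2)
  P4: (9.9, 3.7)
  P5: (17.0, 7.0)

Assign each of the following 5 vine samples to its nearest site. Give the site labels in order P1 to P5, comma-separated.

Hollow, Ford, Ford, Hollow, Ford

P1 → Hollow (d²=11.93)
P2 → Ford (d²=17.80)
P3 → Ford (d²=18.53)
P4 → Hollow (d²=32.00)
P5 → Ford (d²=56.45)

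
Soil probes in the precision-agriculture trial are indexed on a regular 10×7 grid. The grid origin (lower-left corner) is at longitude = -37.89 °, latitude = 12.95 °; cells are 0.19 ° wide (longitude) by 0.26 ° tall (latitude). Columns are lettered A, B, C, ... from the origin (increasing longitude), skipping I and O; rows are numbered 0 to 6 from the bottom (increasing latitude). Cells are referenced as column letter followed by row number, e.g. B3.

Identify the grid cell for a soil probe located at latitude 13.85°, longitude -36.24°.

Column index: ⌊(-36.24 − -37.89) / 0.19⌋ = ⌊8.684⌋ = 8 → column J
Row offset from origin: ⌊(13.85 − 12.95) / 0.26⌋ = ⌊3.462⌋ = 3 → row 3

J3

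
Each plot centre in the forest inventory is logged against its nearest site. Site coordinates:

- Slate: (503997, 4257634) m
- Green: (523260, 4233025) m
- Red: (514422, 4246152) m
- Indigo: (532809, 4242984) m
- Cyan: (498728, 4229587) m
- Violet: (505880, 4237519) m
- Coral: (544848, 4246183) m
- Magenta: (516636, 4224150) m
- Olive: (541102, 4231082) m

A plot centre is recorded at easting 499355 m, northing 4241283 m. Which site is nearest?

Squared distances to each site:
Slate: 288903365.000; Green: 639643589.000; Red: 250721650.000; Indigo: 1122063517.000; Cyan: 137189545.000; Violet: 56743321.000; Coral: 2093623049.000; Magenta: 592172650.000; Olive: 1846872410.000.
Minimum at Violet.

Violet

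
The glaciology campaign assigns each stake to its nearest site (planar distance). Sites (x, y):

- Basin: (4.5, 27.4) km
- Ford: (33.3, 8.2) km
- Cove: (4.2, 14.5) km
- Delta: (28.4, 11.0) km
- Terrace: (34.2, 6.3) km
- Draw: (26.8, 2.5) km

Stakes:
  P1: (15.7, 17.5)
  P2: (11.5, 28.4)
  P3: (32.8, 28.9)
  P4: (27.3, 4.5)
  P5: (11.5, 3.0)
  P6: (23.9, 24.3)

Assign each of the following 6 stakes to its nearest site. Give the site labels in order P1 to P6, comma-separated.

Cove, Basin, Delta, Draw, Cove, Delta

P1 → Cove (d²=141.25)
P2 → Basin (d²=50.00)
P3 → Delta (d²=339.77)
P4 → Draw (d²=4.25)
P5 → Cove (d²=185.54)
P6 → Delta (d²=197.14)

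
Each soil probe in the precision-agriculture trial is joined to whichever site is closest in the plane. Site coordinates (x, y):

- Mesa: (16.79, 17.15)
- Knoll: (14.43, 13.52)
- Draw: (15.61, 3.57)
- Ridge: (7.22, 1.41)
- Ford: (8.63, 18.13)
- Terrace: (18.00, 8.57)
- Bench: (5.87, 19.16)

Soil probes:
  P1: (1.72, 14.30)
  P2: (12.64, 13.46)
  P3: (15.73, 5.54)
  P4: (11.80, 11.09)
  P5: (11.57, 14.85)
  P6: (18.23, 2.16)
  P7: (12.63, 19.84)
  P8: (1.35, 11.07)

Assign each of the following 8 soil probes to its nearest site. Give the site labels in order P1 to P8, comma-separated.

P1 → Bench (d²=40.84)
P2 → Knoll (d²=3.21)
P3 → Draw (d²=3.90)
P4 → Knoll (d²=12.82)
P5 → Knoll (d²=9.95)
P6 → Draw (d²=8.85)
P7 → Ford (d²=18.92)
P8 → Bench (d²=85.88)

Bench, Knoll, Draw, Knoll, Knoll, Draw, Ford, Bench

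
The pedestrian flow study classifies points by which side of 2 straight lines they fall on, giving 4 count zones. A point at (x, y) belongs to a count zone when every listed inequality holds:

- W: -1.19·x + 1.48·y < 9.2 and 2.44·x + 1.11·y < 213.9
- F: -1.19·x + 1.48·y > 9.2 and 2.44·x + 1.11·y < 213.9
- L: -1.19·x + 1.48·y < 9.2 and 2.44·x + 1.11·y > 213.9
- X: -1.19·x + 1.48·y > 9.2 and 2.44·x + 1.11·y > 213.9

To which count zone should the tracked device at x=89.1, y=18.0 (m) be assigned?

-1.19·89.1 + 1.48·18.0 = -79.389, which is < 9.2
2.44·89.1 + 1.11·18.0 = 237.384, which is > 213.9
This sign pattern matches L.

L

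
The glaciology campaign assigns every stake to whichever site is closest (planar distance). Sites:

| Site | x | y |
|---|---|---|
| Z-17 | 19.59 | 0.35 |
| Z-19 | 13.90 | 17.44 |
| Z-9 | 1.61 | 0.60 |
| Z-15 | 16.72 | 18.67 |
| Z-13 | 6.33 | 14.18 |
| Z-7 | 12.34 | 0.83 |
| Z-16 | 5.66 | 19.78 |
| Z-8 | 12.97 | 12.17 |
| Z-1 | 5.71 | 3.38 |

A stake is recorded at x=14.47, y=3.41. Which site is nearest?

Squared distances to each site:
Z-17: 35.578; Z-19: 197.166; Z-9: 173.276; Z-15: 237.930; Z-13: 182.252; Z-7: 11.193; Z-16: 345.593; Z-8: 78.988; Z-1: 76.739.
Minimum at Z-7.

Z-7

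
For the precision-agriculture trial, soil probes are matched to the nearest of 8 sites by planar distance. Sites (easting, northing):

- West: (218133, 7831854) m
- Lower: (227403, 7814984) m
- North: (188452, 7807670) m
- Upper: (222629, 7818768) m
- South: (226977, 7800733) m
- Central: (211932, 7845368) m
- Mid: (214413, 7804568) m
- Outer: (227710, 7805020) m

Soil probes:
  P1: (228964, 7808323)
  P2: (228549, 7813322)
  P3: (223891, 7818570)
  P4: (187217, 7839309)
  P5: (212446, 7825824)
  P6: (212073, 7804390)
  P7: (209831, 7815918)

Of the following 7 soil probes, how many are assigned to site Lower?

P1 → Outer
P2 → Lower
P3 → Upper
P4 → Central
P5 → West
P6 → Mid
P7 → Mid
1 of the 7 goes to Lower.

1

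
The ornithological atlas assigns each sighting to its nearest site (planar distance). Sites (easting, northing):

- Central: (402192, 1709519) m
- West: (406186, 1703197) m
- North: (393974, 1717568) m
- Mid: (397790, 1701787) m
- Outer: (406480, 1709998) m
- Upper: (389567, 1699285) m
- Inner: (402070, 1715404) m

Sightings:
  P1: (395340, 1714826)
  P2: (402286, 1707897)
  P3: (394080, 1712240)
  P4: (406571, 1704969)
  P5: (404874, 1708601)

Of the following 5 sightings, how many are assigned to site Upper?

P1 → North
P2 → Central
P3 → North
P4 → West
P5 → Outer
0 of the 5 go to Upper.

0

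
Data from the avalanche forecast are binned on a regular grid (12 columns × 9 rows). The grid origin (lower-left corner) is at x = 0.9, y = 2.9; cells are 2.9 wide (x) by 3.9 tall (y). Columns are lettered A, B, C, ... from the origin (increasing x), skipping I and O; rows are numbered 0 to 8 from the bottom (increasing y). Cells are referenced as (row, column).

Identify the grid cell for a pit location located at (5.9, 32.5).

Column index: ⌊(5.9 − 0.9) / 2.9⌋ = ⌊1.724⌋ = 1 → column B
Row offset from origin: ⌊(32.5 − 2.9) / 3.9⌋ = ⌊7.590⌋ = 7 → row 7

(7, B)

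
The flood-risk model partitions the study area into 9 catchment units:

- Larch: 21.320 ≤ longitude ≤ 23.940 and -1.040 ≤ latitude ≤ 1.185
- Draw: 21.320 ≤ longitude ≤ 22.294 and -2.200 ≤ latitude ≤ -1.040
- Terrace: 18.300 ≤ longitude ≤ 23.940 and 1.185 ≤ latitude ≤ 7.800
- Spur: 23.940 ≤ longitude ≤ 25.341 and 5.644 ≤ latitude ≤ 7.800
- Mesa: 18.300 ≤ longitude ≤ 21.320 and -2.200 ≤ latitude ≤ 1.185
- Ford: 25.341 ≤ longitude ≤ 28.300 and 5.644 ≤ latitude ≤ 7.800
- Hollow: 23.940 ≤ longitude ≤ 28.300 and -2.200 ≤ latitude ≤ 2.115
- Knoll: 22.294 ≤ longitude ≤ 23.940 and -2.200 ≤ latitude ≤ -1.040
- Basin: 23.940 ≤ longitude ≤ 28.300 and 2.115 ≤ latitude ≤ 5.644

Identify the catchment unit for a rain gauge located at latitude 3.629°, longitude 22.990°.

Terrace

The point has longitude = 22.990 and latitude = 3.629.
Only Terrace satisfies 18.300 ≤ longitude ≤ 23.940 and 1.185 ≤ latitude ≤ 7.800.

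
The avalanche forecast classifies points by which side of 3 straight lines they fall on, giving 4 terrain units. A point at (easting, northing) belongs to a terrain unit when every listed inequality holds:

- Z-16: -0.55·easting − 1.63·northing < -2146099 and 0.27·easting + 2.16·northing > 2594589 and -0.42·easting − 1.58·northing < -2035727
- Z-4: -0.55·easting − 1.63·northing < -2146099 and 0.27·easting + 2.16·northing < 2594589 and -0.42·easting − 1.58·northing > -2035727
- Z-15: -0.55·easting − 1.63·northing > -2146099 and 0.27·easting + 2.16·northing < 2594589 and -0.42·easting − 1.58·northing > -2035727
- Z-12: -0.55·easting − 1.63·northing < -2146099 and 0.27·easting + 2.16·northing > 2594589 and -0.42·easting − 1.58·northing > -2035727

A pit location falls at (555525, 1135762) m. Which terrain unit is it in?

Z-12

-0.55·555525 − 1.63·1135762 = -2156830.810, which is < -2146099
0.27·555525 + 2.16·1135762 = 2603237.670, which is > 2594589
-0.42·555525 − 1.58·1135762 = -2027824.460, which is > -2035727
This sign pattern matches Z-12.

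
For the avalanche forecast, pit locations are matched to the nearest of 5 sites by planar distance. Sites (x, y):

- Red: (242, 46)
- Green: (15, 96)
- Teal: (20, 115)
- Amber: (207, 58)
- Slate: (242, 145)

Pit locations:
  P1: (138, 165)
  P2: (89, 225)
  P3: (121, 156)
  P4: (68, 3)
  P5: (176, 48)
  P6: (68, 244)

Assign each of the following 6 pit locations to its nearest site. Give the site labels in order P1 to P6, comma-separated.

P1 → Slate (d²=11216.00)
P2 → Teal (d²=16861.00)
P3 → Teal (d²=11882.00)
P4 → Green (d²=11458.00)
P5 → Amber (d²=1061.00)
P6 → Teal (d²=18945.00)

Slate, Teal, Teal, Green, Amber, Teal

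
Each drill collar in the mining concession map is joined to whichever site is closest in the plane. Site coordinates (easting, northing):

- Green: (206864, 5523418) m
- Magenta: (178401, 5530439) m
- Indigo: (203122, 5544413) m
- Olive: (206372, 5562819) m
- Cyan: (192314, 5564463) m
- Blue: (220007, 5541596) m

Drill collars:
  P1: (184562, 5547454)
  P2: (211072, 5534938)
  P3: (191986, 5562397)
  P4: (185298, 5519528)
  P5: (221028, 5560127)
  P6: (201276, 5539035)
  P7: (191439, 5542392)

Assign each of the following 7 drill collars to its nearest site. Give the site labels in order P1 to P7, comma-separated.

P1 → Magenta (d²=327468146.00)
P2 → Blue (d²=124163189.00)
P3 → Cyan (d²=4375940.00)
P4 → Magenta (d²=166618530.00)
P5 → Olive (d²=222045200.00)
P6 → Indigo (d²=32330600.00)
P7 → Indigo (d²=140576930.00)

Magenta, Blue, Cyan, Magenta, Olive, Indigo, Indigo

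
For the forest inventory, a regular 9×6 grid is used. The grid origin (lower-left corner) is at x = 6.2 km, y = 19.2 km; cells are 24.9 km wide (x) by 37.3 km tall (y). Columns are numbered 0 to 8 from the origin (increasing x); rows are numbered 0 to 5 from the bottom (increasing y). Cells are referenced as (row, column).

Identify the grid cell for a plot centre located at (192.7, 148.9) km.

Column index: ⌊(192.7 − 6.2) / 24.9⌋ = ⌊7.490⌋ = 7
Row offset from origin: ⌊(148.9 − 19.2) / 37.3⌋ = ⌊3.477⌋ = 3 → row 3

(3, 7)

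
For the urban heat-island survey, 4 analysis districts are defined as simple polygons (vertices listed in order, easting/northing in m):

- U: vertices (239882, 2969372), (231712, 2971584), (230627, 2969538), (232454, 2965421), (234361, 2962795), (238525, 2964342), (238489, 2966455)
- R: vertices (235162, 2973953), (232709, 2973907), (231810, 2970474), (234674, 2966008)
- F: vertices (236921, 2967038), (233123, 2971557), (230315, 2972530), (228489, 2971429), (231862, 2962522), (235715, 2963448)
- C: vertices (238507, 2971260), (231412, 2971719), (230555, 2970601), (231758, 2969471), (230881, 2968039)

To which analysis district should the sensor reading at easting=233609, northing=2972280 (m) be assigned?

R

Cast a ray rightward from (233609, 2972280). For each polygon, the edges (by vertex number in listed order) whose endpoints lie on opposite sides of northing = 2972280, where each meets that height, and whether that is right or left of the point:
U: no edge straddles that height → 0 crossings.
R: 2–3 at easting≈232282.9 (left), 4–1 at easting≈235059.2 (right) → 1 crossing.
F: 2–3 at easting≈231036.5 (left), 3–4 at easting≈229900.4 (left) → 0 crossings.
C: no edge straddles that height → 0 crossings.
Only R has an odd count, so the point is inside R.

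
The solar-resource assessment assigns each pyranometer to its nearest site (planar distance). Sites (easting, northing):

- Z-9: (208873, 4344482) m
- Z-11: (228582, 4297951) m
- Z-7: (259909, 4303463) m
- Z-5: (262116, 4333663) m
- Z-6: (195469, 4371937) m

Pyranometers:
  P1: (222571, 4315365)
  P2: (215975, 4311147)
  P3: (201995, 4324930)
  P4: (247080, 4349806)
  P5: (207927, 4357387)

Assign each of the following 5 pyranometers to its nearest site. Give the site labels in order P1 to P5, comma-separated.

Z-11, Z-11, Z-9, Z-5, Z-9

P1 → Z-11 (d²=339379517.00)
P2 → Z-11 (d²=333070865.00)
P3 → Z-9 (d²=429587588.00)
P4 → Z-5 (d²=486677745.00)
P5 → Z-9 (d²=167433941.00)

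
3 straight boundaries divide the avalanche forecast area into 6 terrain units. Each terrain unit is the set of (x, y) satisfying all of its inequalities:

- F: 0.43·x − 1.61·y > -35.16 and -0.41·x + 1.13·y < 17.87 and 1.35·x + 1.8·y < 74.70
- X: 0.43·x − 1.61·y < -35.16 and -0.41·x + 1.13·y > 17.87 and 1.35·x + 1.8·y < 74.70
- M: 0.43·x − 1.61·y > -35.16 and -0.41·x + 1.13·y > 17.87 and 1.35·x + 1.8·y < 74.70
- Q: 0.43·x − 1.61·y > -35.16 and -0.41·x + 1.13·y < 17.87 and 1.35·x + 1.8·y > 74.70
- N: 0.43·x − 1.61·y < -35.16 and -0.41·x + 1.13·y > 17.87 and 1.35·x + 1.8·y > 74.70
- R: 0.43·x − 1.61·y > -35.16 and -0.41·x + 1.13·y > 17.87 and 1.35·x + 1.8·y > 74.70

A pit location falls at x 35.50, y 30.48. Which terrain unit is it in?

0.43·35.50 − 1.61·30.48 = -33.808, which is > -35.16
-0.41·35.50 + 1.13·30.48 = 19.887, which is > 17.87
1.35·35.50 + 1.8·30.48 = 102.789, which is > 74.70
This sign pattern matches R.

R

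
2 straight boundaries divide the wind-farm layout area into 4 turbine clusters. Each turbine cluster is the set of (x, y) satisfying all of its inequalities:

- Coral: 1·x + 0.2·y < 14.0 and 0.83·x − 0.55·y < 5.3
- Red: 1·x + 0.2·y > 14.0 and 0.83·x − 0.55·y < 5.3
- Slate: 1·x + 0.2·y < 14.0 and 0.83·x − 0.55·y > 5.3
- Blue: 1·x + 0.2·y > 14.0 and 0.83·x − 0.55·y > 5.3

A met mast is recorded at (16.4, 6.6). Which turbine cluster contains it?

1·16.4 + 0.2·6.6 = 17.720, which is > 14.0
0.83·16.4 − 0.55·6.6 = 9.982, which is > 5.3
This sign pattern matches Blue.

Blue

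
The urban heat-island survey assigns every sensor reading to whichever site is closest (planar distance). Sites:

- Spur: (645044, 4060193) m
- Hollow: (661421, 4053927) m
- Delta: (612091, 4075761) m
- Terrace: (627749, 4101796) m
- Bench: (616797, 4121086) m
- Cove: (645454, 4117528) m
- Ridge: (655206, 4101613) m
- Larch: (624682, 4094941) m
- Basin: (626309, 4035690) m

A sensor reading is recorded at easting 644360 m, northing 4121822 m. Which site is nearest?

Cove

Squared distances to each site:
Spur: 3798601497.000; Hollow: 4900808746.000; Delta: 3162904082.000; Terrace: 676965997.000; Bench: 760260665.000; Cove: 19635272.000; Ridge: 526039397.000; Larch: 1109811845.000; Basin: 7744560025.000.
Minimum at Cove.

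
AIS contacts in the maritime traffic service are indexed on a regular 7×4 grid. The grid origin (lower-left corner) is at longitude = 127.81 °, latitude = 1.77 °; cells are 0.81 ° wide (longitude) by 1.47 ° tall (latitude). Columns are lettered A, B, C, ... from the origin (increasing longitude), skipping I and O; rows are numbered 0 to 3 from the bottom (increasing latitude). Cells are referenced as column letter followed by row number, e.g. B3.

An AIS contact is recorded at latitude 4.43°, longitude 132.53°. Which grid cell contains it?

Column index: ⌊(132.53 − 127.81) / 0.81⌋ = ⌊5.827⌋ = 5 → column F
Row offset from origin: ⌊(4.43 − 1.77) / 1.47⌋ = ⌊1.810⌋ = 1 → row 1

F1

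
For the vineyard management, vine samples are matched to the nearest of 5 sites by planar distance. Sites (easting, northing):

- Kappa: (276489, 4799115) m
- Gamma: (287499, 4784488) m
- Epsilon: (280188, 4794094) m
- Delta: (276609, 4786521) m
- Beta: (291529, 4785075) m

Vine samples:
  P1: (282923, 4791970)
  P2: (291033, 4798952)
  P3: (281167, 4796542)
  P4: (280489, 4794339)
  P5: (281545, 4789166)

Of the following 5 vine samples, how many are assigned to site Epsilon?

P1 → Epsilon
P2 → Epsilon
P3 → Epsilon
P4 → Epsilon
P5 → Epsilon
5 of the 5 go to Epsilon.

5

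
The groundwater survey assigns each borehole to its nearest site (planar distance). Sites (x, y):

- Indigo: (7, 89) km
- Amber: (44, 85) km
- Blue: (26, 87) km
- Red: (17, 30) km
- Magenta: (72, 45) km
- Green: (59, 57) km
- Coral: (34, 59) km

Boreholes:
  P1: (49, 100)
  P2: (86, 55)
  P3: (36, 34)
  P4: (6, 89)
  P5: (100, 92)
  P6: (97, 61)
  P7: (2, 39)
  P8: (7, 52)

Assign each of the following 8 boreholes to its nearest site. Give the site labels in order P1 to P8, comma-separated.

Amber, Magenta, Red, Indigo, Green, Magenta, Red, Red

P1 → Amber (d²=250.00)
P2 → Magenta (d²=296.00)
P3 → Red (d²=377.00)
P4 → Indigo (d²=1.00)
P5 → Green (d²=2906.00)
P6 → Magenta (d²=881.00)
P7 → Red (d²=306.00)
P8 → Red (d²=584.00)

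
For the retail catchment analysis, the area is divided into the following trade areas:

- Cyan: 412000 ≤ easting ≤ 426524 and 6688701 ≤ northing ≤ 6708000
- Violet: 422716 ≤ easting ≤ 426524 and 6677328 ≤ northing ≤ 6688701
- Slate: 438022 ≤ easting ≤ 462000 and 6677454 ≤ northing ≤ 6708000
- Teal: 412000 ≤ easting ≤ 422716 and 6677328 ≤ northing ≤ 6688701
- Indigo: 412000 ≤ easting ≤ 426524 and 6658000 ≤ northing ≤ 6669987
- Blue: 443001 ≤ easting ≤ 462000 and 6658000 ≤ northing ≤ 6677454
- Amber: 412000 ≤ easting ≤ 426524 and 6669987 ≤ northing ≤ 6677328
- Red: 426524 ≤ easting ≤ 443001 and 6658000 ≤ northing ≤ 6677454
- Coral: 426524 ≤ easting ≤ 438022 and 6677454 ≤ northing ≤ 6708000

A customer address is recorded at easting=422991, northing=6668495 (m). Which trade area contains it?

Indigo

The point has easting = 422991 and northing = 6668495.
Only Indigo satisfies 412000 ≤ easting ≤ 426524 and 6658000 ≤ northing ≤ 6669987.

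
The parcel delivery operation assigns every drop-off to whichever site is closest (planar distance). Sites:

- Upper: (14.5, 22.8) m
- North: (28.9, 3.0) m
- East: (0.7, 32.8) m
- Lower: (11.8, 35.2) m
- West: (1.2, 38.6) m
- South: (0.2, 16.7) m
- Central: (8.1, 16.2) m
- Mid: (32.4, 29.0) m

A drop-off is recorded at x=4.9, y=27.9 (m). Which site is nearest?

Squared distances to each site:
Upper: 118.170; North: 1196.010; East: 41.650; Lower: 100.900; West: 128.180; South: 147.530; Central: 147.130; Mid: 757.460.
Minimum at East.

East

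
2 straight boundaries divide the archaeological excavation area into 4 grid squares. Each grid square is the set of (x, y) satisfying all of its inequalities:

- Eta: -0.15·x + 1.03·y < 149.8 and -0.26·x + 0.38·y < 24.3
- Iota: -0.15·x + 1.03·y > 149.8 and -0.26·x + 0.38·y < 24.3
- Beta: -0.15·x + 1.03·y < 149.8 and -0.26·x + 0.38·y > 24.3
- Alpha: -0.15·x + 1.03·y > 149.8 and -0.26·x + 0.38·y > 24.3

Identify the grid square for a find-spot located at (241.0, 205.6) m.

-0.15·241.0 + 1.03·205.6 = 175.618, which is > 149.8
-0.26·241.0 + 0.38·205.6 = 15.468, which is < 24.3
This sign pattern matches Iota.

Iota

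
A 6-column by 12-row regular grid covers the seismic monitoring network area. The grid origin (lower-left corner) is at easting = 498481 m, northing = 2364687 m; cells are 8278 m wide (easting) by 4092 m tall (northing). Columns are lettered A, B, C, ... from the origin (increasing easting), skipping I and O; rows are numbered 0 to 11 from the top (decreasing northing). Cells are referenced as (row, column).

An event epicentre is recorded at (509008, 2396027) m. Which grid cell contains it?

(4, B)

Column index: ⌊(509008 − 498481) / 8278⌋ = ⌊1.272⌋ = 1 → column B
Row offset from origin: ⌊(2396027 − 2364687) / 4092⌋ = ⌊7.659⌋ = 7 → row 4 (counted from top)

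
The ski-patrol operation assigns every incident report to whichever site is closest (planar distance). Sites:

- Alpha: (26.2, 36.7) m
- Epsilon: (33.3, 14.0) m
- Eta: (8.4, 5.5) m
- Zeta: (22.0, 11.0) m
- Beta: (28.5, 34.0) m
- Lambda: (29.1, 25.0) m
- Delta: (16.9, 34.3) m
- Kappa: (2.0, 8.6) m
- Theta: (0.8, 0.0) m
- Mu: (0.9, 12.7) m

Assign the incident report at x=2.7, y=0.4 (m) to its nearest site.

Theta

Squared distances to each site:
Alpha: 1869.940; Epsilon: 1121.320; Eta: 58.500; Zeta: 484.850; Beta: 1794.600; Lambda: 1302.120; Delta: 1350.850; Kappa: 67.730; Theta: 3.770; Mu: 154.530.
Minimum at Theta.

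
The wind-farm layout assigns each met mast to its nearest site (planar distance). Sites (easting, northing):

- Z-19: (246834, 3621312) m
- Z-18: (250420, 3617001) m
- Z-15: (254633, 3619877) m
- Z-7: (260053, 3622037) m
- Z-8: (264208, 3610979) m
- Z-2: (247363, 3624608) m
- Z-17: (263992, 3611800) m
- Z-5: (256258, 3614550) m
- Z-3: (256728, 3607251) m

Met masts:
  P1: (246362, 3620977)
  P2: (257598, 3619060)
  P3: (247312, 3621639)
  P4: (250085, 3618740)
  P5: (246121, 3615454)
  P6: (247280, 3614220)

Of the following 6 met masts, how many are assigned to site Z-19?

2

P1 → Z-19
P2 → Z-15
P3 → Z-19
P4 → Z-18
P5 → Z-18
P6 → Z-18
2 of the 6 go to Z-19.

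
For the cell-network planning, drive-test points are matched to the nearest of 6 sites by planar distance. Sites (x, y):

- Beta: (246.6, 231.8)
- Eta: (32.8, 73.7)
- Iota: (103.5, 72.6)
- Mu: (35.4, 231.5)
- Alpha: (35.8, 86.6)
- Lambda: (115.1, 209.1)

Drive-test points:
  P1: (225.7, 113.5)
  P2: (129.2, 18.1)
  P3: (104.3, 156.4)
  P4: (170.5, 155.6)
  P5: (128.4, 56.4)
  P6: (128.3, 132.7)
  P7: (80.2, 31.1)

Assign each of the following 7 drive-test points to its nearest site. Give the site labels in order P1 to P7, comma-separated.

P1 → Beta (d²=14431.70)
P2 → Iota (d²=3630.74)
P3 → Lambda (d²=2893.93)
P4 → Lambda (d²=5931.41)
P5 → Iota (d²=882.45)
P6 → Iota (d²=4227.05)
P7 → Iota (d²=2265.14)

Beta, Iota, Lambda, Lambda, Iota, Iota, Iota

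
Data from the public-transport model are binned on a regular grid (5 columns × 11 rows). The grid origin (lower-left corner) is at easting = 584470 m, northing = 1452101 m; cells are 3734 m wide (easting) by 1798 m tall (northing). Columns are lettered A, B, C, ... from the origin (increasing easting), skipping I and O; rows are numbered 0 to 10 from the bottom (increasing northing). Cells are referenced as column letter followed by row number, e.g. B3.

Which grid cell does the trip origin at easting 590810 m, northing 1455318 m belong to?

Column index: ⌊(590810 − 584470) / 3734⌋ = ⌊1.698⌋ = 1 → column B
Row offset from origin: ⌊(1455318 − 1452101) / 1798⌋ = ⌊1.789⌋ = 1 → row 1

B1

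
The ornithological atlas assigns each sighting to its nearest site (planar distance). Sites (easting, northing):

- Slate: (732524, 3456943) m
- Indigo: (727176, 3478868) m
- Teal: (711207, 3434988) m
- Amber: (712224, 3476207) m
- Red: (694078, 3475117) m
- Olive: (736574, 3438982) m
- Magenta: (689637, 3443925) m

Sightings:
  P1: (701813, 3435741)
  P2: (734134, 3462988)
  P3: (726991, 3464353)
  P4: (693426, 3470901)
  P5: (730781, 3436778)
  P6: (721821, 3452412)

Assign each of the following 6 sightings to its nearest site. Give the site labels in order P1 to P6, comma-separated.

Teal, Slate, Slate, Red, Olive, Slate

P1 → Teal (d²=88814245.00)
P2 → Slate (d²=39134125.00)
P3 → Slate (d²=85522189.00)
P4 → Red (d²=18199760.00)
P5 → Olive (d²=38416465.00)
P6 → Slate (d²=135084170.00)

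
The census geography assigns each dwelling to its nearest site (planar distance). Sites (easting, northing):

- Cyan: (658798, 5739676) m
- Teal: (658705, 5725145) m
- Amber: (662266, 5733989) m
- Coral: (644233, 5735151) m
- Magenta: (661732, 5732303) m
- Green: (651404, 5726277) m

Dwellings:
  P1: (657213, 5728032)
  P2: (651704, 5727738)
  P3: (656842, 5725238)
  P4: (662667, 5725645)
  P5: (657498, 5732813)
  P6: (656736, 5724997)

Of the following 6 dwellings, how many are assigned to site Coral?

0

P1 → Teal
P2 → Green
P3 → Teal
P4 → Teal
P5 → Magenta
P6 → Teal
0 of the 6 go to Coral.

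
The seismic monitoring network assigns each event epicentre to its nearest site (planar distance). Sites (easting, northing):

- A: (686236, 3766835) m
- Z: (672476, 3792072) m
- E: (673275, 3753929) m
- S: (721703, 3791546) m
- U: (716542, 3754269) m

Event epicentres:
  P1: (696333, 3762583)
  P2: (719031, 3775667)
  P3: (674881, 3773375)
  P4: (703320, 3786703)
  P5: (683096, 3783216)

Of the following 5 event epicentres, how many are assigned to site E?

0

P1 → A
P2 → S
P3 → A
P4 → S
P5 → Z
0 of the 5 go to E.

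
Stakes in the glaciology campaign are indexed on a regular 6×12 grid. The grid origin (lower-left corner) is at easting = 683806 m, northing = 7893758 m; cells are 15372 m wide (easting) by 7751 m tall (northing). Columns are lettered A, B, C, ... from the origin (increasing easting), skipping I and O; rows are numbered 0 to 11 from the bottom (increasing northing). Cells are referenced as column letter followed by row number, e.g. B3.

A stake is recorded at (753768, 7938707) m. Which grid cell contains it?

Column index: ⌊(753768 − 683806) / 15372⌋ = ⌊4.551⌋ = 4 → column E
Row offset from origin: ⌊(7938707 − 7893758) / 7751⌋ = ⌊5.799⌋ = 5 → row 5

E5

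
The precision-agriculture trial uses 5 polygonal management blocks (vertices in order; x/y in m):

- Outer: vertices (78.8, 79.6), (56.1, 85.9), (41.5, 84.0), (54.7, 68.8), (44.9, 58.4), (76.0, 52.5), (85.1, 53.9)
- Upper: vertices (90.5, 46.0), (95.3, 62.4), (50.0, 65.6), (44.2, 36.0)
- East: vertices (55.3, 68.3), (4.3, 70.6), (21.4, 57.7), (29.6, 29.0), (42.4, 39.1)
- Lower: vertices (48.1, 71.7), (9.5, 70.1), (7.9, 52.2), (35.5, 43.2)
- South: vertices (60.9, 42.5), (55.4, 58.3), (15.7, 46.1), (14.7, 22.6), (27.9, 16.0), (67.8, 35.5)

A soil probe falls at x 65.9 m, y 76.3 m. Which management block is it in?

Outer

Cast a ray rightward from (65.9, 76.3). For each polygon, the edges (by vertex number in listed order) whose endpoints lie on opposite sides of y = 76.3, where each meets that height, and whether that is right or left of the point:
Outer: 3–4 at x≈48.19 (left), 7–1 at x≈79.61 (right) → 1 crossing.
Upper: no edge straddles that height → 0 crossings.
East: no edge straddles that height → 0 crossings.
Lower: no edge straddles that height → 0 crossings.
South: no edge straddles that height → 0 crossings.
Only Outer has an odd count, so the point is inside Outer.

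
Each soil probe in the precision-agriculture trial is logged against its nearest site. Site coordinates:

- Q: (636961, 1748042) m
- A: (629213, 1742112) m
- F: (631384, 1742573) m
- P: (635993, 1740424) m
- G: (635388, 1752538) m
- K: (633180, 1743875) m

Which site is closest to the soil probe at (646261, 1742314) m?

Squared distances to each site:
Q: 119299984.000; A: 290675108.000; F: 221392210.000; P: 109003924.000; G: 222752305.000; K: 173549282.000.
Minimum at P.

P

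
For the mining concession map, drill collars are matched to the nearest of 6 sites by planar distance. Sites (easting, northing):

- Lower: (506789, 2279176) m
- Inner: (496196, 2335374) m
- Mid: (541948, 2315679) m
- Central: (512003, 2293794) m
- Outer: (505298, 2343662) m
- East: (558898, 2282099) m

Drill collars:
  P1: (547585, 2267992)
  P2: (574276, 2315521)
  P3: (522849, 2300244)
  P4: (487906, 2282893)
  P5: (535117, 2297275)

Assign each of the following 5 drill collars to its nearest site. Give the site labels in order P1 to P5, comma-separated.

P1 → East (d²=326991418.00)
P2 → Mid (d²=1045124548.00)
P3 → Central (d²=159238216.00)
P4 → Lower (d²=370383778.00)
P5 → Mid (d²=385369777.00)

East, Mid, Central, Lower, Mid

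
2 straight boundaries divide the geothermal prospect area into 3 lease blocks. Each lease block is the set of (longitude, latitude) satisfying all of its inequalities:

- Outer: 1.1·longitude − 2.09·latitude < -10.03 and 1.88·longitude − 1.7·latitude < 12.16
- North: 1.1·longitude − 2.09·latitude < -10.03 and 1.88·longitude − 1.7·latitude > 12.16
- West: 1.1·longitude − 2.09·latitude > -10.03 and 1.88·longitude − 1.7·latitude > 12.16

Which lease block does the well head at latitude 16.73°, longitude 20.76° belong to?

Outer

1.1·20.76 − 2.09·16.73 = -12.130, which is < -10.03
1.88·20.76 − 1.7·16.73 = 10.588, which is < 12.16
This sign pattern matches Outer.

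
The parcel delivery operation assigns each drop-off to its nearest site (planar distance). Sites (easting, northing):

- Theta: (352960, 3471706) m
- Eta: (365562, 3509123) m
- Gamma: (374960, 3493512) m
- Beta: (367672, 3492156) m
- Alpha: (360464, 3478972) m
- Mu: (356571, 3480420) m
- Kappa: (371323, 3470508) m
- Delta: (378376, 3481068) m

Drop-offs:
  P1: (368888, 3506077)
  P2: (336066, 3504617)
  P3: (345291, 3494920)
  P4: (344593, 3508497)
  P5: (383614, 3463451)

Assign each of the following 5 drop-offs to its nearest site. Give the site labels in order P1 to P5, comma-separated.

P1 → Eta (d²=20340392.00)
P2 → Eta (d²=890318052.00)
P3 → Mu (d²=337488400.00)
P4 → Eta (d²=440090837.00)
P5 → Kappa (d²=200869930.00)

Eta, Eta, Mu, Eta, Kappa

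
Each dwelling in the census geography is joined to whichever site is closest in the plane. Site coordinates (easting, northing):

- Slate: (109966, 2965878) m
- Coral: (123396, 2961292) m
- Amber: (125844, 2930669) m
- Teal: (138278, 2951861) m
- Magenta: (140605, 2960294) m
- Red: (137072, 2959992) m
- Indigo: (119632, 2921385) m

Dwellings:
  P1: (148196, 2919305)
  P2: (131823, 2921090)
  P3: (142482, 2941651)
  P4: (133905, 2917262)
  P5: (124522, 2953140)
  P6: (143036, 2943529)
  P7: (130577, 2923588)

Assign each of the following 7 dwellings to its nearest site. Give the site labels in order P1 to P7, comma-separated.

Amber, Amber, Teal, Indigo, Coral, Teal, Amber

P1 → Amber (d²=628752400.00)
P2 → Amber (d²=127505682.00)
P3 → Teal (d²=121917716.00)
P4 → Indigo (d²=220717658.00)
P5 → Coral (d²=67722980.00)
P6 → Teal (d²=92060788.00)
P7 → Amber (d²=72541850.00)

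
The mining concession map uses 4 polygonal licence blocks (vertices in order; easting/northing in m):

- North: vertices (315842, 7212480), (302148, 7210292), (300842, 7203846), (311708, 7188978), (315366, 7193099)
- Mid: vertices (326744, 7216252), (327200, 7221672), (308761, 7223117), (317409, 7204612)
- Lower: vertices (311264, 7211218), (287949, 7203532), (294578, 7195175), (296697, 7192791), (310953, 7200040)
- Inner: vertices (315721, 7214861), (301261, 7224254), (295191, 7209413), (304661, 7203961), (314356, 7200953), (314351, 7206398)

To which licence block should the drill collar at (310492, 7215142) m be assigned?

Cast a ray rightward from (310492, 7215142). For each polygon, the edges (by vertex number in listed order) whose endpoints lie on opposite sides of northing = 7215142, where each meets that height, and whether that is right or left of the point:
North: no edge straddles that height → 0 crossings.
Mid: 3–4 at easting≈312488.0 (right), 4–1 at easting≈325853.8 (right) → 2 crossings.
Lower: no edge straddles that height → 0 crossings.
Inner: 1–2 at easting≈315288.4 (right), 2–3 at easting≈297534.2 (left) → 1 crossing.
Only Inner has an odd count, so the point is inside Inner.

Inner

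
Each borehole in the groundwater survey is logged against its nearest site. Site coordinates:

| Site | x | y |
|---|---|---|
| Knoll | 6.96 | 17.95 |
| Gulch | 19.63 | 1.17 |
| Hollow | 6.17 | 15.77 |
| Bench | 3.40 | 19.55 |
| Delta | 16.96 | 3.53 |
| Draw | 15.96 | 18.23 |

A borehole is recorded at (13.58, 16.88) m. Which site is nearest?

Draw

Squared distances to each site:
Knoll: 44.969; Gulch: 283.407; Hollow: 56.140; Bench: 110.761; Delta: 189.647; Draw: 7.487.
Minimum at Draw.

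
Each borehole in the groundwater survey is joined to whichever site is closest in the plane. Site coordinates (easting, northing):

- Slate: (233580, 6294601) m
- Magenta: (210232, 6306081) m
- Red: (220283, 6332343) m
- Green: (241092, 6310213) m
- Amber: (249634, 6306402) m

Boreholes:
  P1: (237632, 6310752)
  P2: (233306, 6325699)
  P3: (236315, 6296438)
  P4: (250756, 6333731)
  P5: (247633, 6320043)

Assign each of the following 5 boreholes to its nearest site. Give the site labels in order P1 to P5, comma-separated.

P1 → Green (d²=12262121.00)
P2 → Red (d²=213741265.00)
P3 → Slate (d²=10854794.00)
P4 → Green (d²=646489220.00)
P5 → Green (d²=139413581.00)

Green, Red, Slate, Green, Green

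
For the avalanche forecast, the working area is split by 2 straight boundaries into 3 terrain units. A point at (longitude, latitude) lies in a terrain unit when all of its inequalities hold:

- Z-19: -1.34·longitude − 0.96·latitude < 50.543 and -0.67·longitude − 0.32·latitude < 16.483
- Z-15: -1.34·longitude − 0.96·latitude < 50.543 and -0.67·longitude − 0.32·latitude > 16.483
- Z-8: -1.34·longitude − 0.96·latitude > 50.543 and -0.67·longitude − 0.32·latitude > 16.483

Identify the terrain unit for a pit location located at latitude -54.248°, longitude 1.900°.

Z-19

-1.34·1.900 − 0.96·-54.248 = 49.532, which is < 50.543
-0.67·1.900 − 0.32·-54.248 = 16.086, which is < 16.483
This sign pattern matches Z-19.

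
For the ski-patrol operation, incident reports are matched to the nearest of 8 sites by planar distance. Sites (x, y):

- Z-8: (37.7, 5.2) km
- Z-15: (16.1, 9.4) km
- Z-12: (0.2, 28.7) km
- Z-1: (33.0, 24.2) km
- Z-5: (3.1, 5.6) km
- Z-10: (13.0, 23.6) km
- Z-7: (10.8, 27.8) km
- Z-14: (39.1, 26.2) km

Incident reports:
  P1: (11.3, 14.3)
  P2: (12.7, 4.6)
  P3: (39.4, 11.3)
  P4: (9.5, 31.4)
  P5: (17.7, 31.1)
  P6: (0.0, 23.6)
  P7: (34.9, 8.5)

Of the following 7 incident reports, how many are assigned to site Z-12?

P1 → Z-15
P2 → Z-15
P3 → Z-8
P4 → Z-7
P5 → Z-7
P6 → Z-12
P7 → Z-8
1 of the 7 goes to Z-12.

1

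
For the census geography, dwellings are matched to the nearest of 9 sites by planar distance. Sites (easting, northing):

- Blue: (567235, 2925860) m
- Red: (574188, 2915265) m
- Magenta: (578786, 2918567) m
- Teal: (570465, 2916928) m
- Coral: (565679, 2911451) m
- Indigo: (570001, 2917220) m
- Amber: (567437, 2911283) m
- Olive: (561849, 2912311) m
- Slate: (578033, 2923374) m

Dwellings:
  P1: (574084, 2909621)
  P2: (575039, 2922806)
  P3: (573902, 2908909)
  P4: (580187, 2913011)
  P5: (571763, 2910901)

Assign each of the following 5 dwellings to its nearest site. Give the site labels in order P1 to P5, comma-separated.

Red, Slate, Red, Magenta, Amber

P1 → Red (d²=31865552.00)
P2 → Slate (d²=9286660.00)
P3 → Red (d²=40480532.00)
P4 → Magenta (d²=32831937.00)
P5 → Amber (d²=18860200.00)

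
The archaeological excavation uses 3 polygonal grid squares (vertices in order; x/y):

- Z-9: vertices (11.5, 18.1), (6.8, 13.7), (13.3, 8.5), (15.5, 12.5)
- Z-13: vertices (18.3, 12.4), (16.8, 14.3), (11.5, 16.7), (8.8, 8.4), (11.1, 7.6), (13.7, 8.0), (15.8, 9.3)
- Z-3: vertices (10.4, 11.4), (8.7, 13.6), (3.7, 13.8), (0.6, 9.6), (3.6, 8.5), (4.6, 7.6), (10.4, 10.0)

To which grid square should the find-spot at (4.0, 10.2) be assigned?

Z-3

Cast a ray rightward from (4.0, 10.2). For each polygon, the edges (by vertex number in listed order) whose endpoints lie on opposite sides of y = 10.2, where each meets that height, and whether that is right or left of the point:
Z-9: 2–3 at x≈11.18 (right), 3–4 at x≈14.23 (right) → 2 crossings.
Z-13: 3–4 at x≈9.39 (right), 7–1 at x≈16.53 (right) → 2 crossings.
Z-3: 3–4 at x≈1.04 (left), 7–1 at x≈10.40 (right) → 1 crossing.
Only Z-3 has an odd count, so the point is inside Z-3.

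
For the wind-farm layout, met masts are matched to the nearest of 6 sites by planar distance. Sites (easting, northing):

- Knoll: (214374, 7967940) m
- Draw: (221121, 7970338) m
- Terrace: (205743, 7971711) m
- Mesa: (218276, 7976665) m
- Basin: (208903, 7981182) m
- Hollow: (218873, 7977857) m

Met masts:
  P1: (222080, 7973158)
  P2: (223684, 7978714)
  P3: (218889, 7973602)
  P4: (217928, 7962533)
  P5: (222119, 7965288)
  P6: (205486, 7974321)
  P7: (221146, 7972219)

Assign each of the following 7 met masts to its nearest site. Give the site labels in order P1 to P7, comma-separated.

Draw, Hollow, Mesa, Knoll, Draw, Terrace, Draw

P1 → Draw (d²=8872081.00)
P2 → Hollow (d²=23880170.00)
P3 → Mesa (d²=9757738.00)
P4 → Knoll (d²=41866565.00)
P5 → Draw (d²=26498504.00)
P6 → Terrace (d²=6878149.00)
P7 → Draw (d²=3538786.00)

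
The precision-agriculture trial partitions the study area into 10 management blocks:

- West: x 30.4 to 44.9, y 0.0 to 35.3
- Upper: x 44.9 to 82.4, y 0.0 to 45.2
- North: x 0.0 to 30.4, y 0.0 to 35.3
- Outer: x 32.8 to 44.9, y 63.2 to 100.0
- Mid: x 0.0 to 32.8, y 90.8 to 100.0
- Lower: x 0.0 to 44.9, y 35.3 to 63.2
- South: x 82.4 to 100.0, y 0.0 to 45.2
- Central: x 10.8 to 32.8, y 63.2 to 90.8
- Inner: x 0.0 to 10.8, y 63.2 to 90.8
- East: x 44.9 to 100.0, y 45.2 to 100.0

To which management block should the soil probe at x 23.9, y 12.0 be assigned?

North

The point has x = 23.9 and y = 12.0.
Only North satisfies 0.0 ≤ x ≤ 30.4 and 0.0 ≤ y ≤ 35.3.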